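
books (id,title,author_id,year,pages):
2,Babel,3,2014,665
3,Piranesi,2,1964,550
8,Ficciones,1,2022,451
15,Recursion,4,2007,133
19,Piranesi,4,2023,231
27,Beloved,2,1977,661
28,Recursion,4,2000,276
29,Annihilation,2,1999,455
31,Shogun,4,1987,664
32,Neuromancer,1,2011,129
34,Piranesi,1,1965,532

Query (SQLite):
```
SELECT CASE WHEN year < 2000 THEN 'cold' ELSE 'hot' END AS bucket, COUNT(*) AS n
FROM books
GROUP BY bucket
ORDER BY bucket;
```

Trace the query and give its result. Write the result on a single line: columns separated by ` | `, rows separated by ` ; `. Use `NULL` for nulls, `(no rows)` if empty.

Bucket rows by year < 2000 → 'cold' else 'hot'; count each bucket.

cold | 5 ; hot | 6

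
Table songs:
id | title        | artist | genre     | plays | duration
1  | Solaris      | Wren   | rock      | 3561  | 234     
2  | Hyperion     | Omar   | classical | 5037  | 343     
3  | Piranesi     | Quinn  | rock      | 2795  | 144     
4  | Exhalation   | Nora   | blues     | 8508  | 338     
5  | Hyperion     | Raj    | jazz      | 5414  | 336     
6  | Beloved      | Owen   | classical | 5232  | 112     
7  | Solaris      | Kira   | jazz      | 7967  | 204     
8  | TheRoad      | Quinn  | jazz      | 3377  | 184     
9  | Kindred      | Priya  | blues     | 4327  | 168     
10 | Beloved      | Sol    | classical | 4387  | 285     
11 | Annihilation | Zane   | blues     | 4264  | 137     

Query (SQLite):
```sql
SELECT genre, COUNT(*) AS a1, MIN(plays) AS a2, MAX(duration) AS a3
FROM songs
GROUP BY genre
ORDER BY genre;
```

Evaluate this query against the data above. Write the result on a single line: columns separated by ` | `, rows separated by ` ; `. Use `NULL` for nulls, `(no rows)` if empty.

Group songs by genre.
Per group compute: COUNT(*), MIN(plays), MAX(duration).
  blues: ids {4, 9, 11} → COUNT(*)=3, MIN(plays)=4264, MAX(duration)=338
  classical: ids {2, 6, 10} → COUNT(*)=3, MIN(plays)=4387, MAX(duration)=343
  jazz: ids {5, 7, 8} → COUNT(*)=3, MIN(plays)=3377, MAX(duration)=336
  rock: ids {1, 3} → COUNT(*)=2, MIN(plays)=2795, MAX(duration)=234

blues | 3 | 4264 | 338 ; classical | 3 | 4387 | 343 ; jazz | 3 | 3377 | 336 ; rock | 2 | 2795 | 234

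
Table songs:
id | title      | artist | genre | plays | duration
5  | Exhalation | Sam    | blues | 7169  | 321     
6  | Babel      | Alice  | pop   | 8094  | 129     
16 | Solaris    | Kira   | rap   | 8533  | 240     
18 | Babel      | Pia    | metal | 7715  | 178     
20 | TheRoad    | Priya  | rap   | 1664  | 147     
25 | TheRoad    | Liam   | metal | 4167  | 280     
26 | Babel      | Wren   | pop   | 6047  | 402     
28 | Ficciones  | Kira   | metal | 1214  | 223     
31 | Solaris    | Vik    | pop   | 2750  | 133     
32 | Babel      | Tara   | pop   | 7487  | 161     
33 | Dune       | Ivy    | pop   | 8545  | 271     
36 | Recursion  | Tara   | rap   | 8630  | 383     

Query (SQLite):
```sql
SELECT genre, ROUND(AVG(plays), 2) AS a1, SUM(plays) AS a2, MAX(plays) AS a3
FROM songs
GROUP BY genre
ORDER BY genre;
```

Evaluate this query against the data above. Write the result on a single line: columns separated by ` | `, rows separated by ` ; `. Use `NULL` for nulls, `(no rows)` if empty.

blues | 7169 | 7169 | 7169 ; metal | 4365.33 | 13096 | 7715 ; pop | 6584.6 | 32923 | 8545 ; rap | 6275.67 | 18827 | 8630

Group songs by genre.
Per group compute: ROUND(AVG(plays), 2), SUM(plays), MAX(plays).
  blues: ids {5} → ROUND(AVG(plays), 2)=7169, SUM(plays)=7169, MAX(plays)=7169
  metal: ids {18, 25, 28} → ROUND(AVG(plays), 2)=4365.33, SUM(plays)=13096, MAX(plays)=7715
  pop: ids {6, 26, 31, 32, 33} → ROUND(AVG(plays), 2)=6584.6, SUM(plays)=32923, MAX(plays)=8545
  rap: ids {16, 20, 36} → ROUND(AVG(plays), 2)=6275.67, SUM(plays)=18827, MAX(plays)=8630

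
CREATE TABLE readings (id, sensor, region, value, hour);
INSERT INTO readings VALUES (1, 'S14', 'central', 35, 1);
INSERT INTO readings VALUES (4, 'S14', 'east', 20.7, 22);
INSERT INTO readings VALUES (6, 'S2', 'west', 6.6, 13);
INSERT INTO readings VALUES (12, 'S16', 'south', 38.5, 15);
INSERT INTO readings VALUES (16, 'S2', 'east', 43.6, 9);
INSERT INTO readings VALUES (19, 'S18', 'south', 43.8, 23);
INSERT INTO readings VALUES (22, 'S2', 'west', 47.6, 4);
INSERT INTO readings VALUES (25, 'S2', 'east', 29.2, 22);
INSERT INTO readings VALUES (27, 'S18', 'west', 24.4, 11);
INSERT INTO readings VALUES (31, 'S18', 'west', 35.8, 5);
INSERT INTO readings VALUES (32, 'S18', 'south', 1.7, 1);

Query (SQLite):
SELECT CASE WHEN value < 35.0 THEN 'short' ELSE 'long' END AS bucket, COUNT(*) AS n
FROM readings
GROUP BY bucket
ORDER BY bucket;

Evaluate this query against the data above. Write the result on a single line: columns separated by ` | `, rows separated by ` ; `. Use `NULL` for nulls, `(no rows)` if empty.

Bucket rows by value < 35.0 → 'short' else 'long'; count each bucket.

long | 6 ; short | 5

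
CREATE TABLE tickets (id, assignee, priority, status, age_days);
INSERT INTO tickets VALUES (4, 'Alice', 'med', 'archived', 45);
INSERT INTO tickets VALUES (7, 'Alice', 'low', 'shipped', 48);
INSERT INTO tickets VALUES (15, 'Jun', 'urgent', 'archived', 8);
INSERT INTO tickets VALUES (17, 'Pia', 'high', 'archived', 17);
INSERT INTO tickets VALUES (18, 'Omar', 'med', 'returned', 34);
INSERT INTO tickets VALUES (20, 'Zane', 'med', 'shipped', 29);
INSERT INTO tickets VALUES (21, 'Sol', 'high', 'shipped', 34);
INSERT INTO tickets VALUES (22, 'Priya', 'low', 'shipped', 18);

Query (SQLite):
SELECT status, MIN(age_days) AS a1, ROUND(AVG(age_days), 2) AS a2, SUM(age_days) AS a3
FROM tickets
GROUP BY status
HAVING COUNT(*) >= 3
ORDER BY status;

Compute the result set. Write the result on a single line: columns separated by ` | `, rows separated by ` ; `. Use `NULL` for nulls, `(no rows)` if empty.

archived | 8 | 23.33 | 70 ; shipped | 18 | 32.25 | 129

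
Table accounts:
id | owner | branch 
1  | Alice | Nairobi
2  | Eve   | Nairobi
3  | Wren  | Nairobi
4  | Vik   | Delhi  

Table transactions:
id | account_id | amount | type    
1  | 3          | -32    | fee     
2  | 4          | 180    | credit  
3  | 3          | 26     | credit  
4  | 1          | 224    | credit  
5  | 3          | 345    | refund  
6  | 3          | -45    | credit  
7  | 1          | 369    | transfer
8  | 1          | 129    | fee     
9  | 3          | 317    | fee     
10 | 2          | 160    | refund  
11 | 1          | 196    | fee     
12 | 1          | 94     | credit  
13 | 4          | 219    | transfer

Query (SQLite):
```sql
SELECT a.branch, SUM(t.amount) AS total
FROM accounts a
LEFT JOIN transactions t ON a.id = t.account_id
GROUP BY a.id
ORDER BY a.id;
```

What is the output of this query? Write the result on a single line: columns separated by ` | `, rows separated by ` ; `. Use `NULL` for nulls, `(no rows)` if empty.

Nairobi | 1012 ; Nairobi | 160 ; Nairobi | 611 ; Delhi | 399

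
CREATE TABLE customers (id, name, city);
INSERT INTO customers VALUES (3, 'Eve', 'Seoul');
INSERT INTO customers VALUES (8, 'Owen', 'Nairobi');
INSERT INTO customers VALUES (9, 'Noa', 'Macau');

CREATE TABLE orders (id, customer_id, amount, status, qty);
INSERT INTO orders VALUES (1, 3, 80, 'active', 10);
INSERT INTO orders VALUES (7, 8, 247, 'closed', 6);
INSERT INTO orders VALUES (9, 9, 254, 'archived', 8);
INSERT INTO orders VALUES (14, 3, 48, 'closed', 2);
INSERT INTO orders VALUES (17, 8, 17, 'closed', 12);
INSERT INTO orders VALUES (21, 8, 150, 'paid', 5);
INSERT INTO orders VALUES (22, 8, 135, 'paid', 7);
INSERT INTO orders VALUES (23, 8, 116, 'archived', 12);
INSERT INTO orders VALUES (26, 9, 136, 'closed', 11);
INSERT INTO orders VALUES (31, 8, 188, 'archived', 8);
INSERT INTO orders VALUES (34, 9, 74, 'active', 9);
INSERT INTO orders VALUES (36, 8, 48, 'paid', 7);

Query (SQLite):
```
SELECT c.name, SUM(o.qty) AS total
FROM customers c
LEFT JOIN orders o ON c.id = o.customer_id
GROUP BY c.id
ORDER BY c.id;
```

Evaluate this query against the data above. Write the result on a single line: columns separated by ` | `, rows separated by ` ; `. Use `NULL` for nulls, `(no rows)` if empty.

Eve | 12 ; Owen | 57 ; Noa | 28

LEFT JOIN keeps every customers row; unmatched ones get NULL for orders columns.
Group by customers.id and compute SUM(o.qty). SUM over an all-NULL group is NULL.
  3: ids {1, 14} → SUM(o.qty)=12
  8: ids {7, 17, 21, 22, 23, 31, 36} → SUM(o.qty)=57
  9: ids {9, 26, 34} → SUM(o.qty)=28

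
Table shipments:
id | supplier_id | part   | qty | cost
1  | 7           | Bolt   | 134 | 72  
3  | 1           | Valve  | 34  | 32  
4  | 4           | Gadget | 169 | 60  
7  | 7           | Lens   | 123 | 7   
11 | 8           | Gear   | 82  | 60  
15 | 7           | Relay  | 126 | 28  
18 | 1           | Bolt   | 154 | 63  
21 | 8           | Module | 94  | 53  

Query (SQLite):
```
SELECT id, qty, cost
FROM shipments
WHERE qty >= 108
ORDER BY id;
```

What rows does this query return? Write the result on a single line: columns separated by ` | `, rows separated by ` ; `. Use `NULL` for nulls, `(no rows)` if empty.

qty >= 108: ids {1, 4, 7, 15, 18}

1 | 134 | 72 ; 4 | 169 | 60 ; 7 | 123 | 7 ; 15 | 126 | 28 ; 18 | 154 | 63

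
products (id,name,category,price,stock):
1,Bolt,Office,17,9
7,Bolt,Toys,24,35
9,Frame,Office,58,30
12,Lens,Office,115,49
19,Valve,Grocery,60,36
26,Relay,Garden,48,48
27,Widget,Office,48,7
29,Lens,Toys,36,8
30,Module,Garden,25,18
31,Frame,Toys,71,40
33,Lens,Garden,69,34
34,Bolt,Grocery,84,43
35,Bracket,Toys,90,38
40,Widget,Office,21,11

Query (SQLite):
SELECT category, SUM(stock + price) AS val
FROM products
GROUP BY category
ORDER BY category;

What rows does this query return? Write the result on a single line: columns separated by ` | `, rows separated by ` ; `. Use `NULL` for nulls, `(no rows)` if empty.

Garden | 242 ; Grocery | 223 ; Office | 365 ; Toys | 342

For each row compute stock + price.
Group by category; take SUM of the expression per group.
  Garden: ids {26, 30, 33} → SUM(stock + price)=242
  Grocery: ids {19, 34} → SUM(stock + price)=223
  Office: ids {1, 9, 12, 27, 40} → SUM(stock + price)=365
  Toys: ids {7, 29, 31, 35} → SUM(stock + price)=342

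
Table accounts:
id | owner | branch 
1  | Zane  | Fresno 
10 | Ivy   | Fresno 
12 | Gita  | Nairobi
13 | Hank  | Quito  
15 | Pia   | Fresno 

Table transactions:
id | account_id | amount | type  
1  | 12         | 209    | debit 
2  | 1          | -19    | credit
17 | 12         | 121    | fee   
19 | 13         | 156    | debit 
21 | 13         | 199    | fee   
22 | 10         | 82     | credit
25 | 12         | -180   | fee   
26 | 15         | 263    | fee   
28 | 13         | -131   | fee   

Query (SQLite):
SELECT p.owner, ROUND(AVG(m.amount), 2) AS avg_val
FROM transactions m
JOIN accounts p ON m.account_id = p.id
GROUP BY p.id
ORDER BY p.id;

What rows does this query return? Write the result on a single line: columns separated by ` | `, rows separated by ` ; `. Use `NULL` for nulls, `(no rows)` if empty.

Zane | -19 ; Ivy | 82 ; Gita | 50 ; Hank | 74.67 ; Pia | 263

Join each transactions row to its accounts via account_id.
Group joined rows by accounts.id; compute ROUND(AVG(m.amount), 2) per group.
  1: ids {2} → ROUND(AVG(m.amount), 2)=-19
  10: ids {22} → ROUND(AVG(m.amount), 2)=82
  12: ids {1, 17, 25} → ROUND(AVG(m.amount), 2)=50
  13: ids {19, 21, 28} → ROUND(AVG(m.amount), 2)=74.67
  15: ids {26} → ROUND(AVG(m.amount), 2)=263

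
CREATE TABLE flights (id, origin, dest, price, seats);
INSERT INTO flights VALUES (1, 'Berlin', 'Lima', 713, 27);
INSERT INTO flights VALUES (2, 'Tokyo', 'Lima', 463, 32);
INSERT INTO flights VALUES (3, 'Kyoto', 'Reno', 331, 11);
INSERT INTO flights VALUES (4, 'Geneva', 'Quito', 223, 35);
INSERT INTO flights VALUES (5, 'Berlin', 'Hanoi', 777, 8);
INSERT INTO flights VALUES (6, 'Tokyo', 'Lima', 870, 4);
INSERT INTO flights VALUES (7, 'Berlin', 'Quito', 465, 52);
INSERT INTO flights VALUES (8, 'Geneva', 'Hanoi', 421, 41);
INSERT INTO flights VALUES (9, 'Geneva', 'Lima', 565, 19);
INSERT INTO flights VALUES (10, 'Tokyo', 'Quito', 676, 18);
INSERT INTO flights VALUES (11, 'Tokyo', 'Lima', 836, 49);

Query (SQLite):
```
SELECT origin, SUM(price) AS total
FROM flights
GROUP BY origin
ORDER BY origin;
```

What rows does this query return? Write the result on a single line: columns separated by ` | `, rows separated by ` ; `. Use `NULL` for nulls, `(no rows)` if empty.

Berlin | 1955 ; Geneva | 1209 ; Kyoto | 331 ; Tokyo | 2845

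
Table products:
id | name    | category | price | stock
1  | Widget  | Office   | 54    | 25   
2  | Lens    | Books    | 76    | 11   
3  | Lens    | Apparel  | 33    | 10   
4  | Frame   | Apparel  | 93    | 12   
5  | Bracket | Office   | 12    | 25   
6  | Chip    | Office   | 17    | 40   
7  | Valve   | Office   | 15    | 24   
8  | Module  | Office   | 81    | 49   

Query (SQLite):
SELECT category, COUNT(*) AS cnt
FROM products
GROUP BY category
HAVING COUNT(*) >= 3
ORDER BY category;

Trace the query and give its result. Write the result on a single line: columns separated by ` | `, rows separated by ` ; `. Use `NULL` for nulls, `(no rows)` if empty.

Office | 5

Partition products by category; compute COUNT(*) within each group.
HAVING: keep groups with count ≥ 3.
  Apparel: ids {3, 4} → COUNT(*)=2
  Books: ids {2} → COUNT(*)=1
  Office: ids {1, 5, 6, 7, 8} → COUNT(*)=5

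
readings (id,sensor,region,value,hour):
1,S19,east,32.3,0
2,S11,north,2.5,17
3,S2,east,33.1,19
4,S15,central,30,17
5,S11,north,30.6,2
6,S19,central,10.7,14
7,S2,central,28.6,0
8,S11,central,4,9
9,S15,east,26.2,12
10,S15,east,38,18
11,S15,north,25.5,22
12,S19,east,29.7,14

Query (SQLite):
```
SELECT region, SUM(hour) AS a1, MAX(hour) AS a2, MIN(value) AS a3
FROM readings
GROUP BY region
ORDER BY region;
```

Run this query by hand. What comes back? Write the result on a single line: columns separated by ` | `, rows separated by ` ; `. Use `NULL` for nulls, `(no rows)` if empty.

Group readings by region.
Per group compute: SUM(hour), MAX(hour), MIN(value).
  central: ids {4, 6, 7, 8} → SUM(hour)=40, MAX(hour)=17, MIN(value)=4
  east: ids {1, 3, 9, 10, 12} → SUM(hour)=63, MAX(hour)=19, MIN(value)=26.2
  north: ids {2, 5, 11} → SUM(hour)=41, MAX(hour)=22, MIN(value)=2.5

central | 40 | 17 | 4 ; east | 63 | 19 | 26.2 ; north | 41 | 22 | 2.5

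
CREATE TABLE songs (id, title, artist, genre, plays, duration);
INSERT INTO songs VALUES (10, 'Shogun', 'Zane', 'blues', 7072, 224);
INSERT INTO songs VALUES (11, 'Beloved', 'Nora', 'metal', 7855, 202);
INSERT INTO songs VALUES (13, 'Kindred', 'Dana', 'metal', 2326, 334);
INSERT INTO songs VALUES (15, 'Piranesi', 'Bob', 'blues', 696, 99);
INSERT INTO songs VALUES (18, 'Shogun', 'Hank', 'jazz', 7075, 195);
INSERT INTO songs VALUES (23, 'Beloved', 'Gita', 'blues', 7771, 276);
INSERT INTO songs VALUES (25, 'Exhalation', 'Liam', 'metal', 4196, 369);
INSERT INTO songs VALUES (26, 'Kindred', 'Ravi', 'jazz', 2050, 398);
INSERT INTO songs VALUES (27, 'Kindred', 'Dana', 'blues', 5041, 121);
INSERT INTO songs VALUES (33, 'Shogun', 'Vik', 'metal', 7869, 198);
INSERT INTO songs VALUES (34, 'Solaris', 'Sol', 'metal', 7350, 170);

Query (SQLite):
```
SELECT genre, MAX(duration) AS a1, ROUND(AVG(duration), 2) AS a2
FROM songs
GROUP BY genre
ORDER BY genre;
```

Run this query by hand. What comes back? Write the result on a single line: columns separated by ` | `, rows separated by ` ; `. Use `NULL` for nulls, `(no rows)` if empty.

blues | 276 | 180 ; jazz | 398 | 296.5 ; metal | 369 | 254.6

Group songs by genre.
Per group compute: MAX(duration), ROUND(AVG(duration), 2).
  blues: ids {10, 15, 23, 27} → MAX(duration)=276, ROUND(AVG(duration), 2)=180
  jazz: ids {18, 26} → MAX(duration)=398, ROUND(AVG(duration), 2)=296.5
  metal: ids {11, 13, 25, 33, 34} → MAX(duration)=369, ROUND(AVG(duration), 2)=254.6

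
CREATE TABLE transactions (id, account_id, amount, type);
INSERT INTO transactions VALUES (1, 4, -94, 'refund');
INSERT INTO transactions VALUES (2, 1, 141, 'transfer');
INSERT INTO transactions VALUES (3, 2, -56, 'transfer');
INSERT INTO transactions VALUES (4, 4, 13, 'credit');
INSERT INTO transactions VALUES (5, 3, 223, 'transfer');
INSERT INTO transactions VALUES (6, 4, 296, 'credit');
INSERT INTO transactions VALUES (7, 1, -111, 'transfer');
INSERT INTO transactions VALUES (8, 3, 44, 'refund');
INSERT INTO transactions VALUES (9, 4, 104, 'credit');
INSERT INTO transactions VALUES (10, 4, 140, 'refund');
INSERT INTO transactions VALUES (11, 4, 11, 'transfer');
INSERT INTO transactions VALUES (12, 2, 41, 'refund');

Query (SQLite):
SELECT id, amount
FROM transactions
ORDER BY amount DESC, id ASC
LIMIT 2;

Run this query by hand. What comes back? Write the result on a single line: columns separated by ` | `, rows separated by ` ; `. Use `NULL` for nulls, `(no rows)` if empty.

Sort by amount desc, tiebreak id asc: (296, id=6), (223, id=5), (141, id=2), (140, id=10), (104, id=9) …. Take first 2.

6 | 296 ; 5 | 223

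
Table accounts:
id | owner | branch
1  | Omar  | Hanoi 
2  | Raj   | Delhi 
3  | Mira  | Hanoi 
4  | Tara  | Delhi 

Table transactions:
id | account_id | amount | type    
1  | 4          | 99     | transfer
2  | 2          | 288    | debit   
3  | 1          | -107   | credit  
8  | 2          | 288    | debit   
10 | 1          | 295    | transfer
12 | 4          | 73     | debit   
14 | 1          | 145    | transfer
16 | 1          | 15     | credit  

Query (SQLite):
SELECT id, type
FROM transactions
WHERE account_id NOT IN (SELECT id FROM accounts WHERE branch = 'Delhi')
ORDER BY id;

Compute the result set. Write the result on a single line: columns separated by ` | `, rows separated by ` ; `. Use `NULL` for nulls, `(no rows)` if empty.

3 | credit ; 10 | transfer ; 14 | transfer ; 16 | credit

Inner query: accounts.id where branch = 'Delhi'.
Outer: keep transactions rows whose account_id is not in that set.
Inner query → {2, 4}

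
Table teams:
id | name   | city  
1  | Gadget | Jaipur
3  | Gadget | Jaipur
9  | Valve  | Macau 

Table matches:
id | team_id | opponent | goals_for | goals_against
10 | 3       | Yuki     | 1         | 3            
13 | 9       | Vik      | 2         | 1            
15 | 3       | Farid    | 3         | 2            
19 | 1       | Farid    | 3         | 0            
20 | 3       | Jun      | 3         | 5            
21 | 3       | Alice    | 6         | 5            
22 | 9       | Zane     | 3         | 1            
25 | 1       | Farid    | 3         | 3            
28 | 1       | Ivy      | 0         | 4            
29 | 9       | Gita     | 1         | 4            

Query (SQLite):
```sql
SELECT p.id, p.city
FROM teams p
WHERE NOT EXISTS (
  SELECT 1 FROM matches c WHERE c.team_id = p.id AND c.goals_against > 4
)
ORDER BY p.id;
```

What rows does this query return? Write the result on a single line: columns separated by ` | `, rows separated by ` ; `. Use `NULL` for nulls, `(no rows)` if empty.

1 | Jaipur ; 9 | Macau

For each teams row, check whether any matches with matching team_id has goals_against > 4.
Keep rows where that is false.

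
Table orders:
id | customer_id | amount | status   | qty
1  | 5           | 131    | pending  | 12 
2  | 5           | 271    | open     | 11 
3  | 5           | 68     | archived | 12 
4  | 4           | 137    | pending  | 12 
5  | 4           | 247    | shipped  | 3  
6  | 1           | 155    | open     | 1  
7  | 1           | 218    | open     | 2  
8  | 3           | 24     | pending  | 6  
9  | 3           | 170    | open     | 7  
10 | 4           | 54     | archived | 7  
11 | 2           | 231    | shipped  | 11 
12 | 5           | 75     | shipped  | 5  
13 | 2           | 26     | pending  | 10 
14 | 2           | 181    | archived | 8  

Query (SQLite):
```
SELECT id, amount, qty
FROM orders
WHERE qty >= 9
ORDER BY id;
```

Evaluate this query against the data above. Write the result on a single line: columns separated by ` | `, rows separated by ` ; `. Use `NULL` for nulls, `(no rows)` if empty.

qty >= 9: ids {1, 2, 3, 4, 11, 13}

1 | 131 | 12 ; 2 | 271 | 11 ; 3 | 68 | 12 ; 4 | 137 | 12 ; 11 | 231 | 11 ; 13 | 26 | 10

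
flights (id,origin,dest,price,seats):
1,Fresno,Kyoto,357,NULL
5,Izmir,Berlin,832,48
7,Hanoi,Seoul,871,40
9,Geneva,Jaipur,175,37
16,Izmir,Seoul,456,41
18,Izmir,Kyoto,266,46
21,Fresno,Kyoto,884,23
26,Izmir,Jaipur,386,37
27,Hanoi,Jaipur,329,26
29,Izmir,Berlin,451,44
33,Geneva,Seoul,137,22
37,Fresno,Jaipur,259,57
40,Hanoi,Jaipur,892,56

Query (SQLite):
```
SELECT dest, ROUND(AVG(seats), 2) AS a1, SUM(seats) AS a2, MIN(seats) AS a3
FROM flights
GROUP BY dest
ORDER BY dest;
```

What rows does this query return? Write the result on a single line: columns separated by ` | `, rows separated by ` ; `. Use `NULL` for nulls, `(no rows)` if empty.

Berlin | 46 | 92 | 44 ; Jaipur | 42.6 | 213 | 26 ; Kyoto | 34.5 | 69 | 23 ; Seoul | 34.33 | 103 | 22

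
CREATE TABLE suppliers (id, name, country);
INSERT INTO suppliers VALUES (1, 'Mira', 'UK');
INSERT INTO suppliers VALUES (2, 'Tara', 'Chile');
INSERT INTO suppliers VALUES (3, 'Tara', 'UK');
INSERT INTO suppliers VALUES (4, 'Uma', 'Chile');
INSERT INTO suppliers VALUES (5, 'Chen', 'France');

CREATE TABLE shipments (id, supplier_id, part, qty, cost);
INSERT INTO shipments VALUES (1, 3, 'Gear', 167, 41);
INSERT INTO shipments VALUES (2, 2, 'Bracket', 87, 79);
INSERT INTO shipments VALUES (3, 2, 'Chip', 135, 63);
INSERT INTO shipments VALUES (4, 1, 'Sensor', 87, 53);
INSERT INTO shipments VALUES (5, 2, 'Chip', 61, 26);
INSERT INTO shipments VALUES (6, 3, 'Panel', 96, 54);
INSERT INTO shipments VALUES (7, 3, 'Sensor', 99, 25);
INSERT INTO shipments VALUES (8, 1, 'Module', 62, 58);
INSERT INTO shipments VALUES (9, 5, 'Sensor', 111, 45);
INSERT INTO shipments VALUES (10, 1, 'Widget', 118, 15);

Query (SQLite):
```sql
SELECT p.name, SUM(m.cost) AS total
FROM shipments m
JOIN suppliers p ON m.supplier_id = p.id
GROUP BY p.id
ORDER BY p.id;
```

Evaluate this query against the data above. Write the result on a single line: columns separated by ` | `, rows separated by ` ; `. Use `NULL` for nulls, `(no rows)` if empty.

Mira | 126 ; Tara | 168 ; Tara | 120 ; Chen | 45

Join each shipments row to its suppliers via supplier_id.
Group joined rows by suppliers.id; compute SUM(m.cost) per group.
  1: ids {4, 8, 10} → SUM(m.cost)=126
  2: ids {2, 3, 5} → SUM(m.cost)=168
  3: ids {1, 6, 7} → SUM(m.cost)=120
  5: ids {9} → SUM(m.cost)=45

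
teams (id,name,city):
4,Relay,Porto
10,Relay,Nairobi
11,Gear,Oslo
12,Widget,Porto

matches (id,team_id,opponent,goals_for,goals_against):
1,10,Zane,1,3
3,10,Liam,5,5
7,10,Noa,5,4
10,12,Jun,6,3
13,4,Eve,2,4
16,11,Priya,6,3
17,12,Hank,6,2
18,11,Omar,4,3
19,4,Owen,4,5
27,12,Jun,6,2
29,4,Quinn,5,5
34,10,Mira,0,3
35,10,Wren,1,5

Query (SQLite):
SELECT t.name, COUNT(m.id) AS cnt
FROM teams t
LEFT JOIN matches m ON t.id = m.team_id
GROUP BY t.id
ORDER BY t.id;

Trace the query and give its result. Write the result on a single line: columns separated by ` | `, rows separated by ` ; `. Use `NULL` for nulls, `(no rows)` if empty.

Relay | 3 ; Relay | 5 ; Gear | 2 ; Widget | 3

LEFT JOIN keeps every teams row; unmatched ones get NULL for matches columns.
Group by teams.id and compute COUNT(m.id). COUNT(col) of an all-NULL group is 0.
  4: ids {13, 19, 29} → COUNT(m.id)=3
  10: ids {1, 3, 7, 34, 35} → COUNT(m.id)=5
  11: ids {16, 18} → COUNT(m.id)=2
  12: ids {10, 17, 27} → COUNT(m.id)=3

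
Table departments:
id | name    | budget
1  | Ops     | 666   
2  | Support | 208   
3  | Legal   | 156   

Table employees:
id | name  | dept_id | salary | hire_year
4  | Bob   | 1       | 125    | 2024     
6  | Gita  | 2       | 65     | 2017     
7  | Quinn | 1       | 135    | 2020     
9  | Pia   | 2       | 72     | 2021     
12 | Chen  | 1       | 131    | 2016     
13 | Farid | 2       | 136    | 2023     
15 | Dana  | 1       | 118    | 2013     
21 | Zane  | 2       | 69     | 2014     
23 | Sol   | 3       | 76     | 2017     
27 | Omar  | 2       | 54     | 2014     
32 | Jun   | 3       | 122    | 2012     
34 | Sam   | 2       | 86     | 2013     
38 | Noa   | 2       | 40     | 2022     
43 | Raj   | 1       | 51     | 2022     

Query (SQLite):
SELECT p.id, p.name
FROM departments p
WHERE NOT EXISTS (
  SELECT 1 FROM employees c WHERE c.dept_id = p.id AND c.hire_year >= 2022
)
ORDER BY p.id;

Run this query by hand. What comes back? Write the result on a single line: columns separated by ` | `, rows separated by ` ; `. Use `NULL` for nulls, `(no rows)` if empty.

3 | Legal

For each departments row, check whether any employees with matching dept_id has hire_year >= 2022.
Keep rows where that is false.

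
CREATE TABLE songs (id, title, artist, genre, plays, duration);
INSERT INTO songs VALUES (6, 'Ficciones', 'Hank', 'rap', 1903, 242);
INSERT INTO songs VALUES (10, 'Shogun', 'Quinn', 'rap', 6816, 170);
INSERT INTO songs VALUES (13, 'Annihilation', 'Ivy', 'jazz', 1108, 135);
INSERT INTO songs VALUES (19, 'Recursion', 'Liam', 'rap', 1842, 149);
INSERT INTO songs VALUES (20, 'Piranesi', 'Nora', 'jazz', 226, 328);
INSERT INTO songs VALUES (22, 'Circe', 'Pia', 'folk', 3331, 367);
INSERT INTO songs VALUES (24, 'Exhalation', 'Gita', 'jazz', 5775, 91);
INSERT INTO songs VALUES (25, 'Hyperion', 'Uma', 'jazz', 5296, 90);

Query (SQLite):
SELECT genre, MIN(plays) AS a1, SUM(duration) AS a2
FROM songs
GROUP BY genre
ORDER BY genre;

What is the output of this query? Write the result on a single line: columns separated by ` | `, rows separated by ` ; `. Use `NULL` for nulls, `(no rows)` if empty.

folk | 3331 | 367 ; jazz | 226 | 644 ; rap | 1842 | 561

Group songs by genre.
Per group compute: MIN(plays), SUM(duration).
  folk: ids {22} → MIN(plays)=3331, SUM(duration)=367
  jazz: ids {13, 20, 24, 25} → MIN(plays)=226, SUM(duration)=644
  rap: ids {6, 10, 19} → MIN(plays)=1842, SUM(duration)=561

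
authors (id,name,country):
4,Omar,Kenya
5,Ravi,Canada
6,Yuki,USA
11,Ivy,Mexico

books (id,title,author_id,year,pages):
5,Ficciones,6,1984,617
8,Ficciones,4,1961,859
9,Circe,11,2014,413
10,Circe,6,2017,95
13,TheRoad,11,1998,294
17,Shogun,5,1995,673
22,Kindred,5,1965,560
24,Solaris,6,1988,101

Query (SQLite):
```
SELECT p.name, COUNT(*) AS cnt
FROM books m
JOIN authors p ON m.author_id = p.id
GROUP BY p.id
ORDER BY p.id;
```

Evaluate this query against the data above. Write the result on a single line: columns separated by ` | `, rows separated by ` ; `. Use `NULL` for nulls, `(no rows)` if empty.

Omar | 1 ; Ravi | 2 ; Yuki | 3 ; Ivy | 2

Join each books row to its authors via author_id.
Group joined rows by authors.id; compute COUNT(*) per group.
  4: ids {8} → COUNT(*)=1
  5: ids {17, 22} → COUNT(*)=2
  6: ids {5, 10, 24} → COUNT(*)=3
  11: ids {9, 13} → COUNT(*)=2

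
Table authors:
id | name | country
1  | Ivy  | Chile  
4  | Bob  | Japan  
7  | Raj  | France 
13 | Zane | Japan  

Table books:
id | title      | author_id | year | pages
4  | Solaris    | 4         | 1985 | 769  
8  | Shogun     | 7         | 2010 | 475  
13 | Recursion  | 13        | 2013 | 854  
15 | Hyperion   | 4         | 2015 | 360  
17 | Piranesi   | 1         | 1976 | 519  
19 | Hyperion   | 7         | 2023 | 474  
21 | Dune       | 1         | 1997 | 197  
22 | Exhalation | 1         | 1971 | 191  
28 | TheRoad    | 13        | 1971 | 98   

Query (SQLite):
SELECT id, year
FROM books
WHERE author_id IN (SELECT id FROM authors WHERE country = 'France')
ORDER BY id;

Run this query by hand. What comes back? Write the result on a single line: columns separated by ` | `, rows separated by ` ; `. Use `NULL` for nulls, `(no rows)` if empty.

8 | 2010 ; 19 | 2023

Inner query: authors.id where country = 'France'.
Outer: keep books rows whose author_id is in that set.
Inner query → {7}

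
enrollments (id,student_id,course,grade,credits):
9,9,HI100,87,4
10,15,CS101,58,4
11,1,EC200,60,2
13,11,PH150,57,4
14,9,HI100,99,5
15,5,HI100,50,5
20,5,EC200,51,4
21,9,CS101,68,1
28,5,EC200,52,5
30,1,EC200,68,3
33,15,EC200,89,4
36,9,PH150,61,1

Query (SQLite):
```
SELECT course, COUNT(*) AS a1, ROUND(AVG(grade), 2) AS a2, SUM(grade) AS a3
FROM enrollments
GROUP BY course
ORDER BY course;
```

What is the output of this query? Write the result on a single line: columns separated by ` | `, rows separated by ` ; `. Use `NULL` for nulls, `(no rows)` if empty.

CS101 | 2 | 63 | 126 ; EC200 | 5 | 64 | 320 ; HI100 | 3 | 78.67 | 236 ; PH150 | 2 | 59 | 118

Group enrollments by course.
Per group compute: COUNT(*), ROUND(AVG(grade), 2), SUM(grade).
  CS101: ids {10, 21} → COUNT(*)=2, ROUND(AVG(grade), 2)=63, SUM(grade)=126
  EC200: ids {11, 20, 28, 30, 33} → COUNT(*)=5, ROUND(AVG(grade), 2)=64, SUM(grade)=320
  HI100: ids {9, 14, 15} → COUNT(*)=3, ROUND(AVG(grade), 2)=78.67, SUM(grade)=236
  PH150: ids {13, 36} → COUNT(*)=2, ROUND(AVG(grade), 2)=59, SUM(grade)=118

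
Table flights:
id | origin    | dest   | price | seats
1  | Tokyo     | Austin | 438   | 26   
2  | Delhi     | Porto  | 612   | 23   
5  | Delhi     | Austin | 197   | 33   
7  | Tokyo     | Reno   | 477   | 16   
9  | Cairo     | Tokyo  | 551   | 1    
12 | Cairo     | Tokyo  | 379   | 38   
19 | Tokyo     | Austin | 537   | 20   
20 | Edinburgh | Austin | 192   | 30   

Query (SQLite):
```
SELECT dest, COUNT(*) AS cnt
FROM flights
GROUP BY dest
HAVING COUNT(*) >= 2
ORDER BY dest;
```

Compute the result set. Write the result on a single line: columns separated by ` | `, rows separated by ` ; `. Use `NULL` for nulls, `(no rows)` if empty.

Austin | 4 ; Tokyo | 2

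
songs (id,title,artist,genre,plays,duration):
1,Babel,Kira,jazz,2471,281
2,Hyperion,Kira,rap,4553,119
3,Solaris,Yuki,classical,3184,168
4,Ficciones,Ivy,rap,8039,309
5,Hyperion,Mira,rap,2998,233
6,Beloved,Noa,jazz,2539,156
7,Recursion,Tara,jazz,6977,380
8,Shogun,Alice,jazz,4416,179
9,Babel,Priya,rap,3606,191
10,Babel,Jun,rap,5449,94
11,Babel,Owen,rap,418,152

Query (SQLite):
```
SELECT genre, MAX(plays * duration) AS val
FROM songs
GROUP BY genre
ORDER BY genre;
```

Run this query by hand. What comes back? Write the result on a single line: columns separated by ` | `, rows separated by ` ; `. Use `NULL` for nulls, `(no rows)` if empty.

For each row compute plays * duration.
Group by genre; take MAX of the expression per group.
  classical: ids {3} → MAX(plays * duration)=534912
  jazz: ids {1, 6, 7, 8} → MAX(plays * duration)=2651260
  rap: ids {2, 4, 5, 9, 10, 11} → MAX(plays * duration)=2484051

classical | 534912 ; jazz | 2651260 ; rap | 2484051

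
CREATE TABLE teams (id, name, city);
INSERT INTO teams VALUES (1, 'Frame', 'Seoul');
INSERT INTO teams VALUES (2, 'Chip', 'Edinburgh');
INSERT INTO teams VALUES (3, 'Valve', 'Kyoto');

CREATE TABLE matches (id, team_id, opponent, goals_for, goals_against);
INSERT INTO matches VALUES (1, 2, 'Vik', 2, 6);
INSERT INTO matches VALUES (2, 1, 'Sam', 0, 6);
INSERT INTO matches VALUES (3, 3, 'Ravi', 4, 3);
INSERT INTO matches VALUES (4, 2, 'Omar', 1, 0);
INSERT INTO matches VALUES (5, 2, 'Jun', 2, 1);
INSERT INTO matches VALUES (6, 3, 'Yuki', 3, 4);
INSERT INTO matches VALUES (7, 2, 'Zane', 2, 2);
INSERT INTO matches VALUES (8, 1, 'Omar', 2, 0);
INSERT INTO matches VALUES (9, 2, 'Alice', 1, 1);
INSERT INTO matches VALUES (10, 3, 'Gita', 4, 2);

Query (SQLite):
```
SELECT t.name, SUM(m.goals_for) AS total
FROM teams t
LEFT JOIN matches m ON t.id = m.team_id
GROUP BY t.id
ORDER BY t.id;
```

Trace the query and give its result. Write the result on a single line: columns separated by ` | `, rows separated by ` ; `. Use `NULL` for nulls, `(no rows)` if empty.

LEFT JOIN keeps every teams row; unmatched ones get NULL for matches columns.
Group by teams.id and compute SUM(m.goals_for). SUM over an all-NULL group is NULL.
  1: ids {2, 8} → SUM(m.goals_for)=2
  2: ids {1, 4, 5, 7, 9} → SUM(m.goals_for)=8
  3: ids {3, 6, 10} → SUM(m.goals_for)=11

Frame | 2 ; Chip | 8 ; Valve | 11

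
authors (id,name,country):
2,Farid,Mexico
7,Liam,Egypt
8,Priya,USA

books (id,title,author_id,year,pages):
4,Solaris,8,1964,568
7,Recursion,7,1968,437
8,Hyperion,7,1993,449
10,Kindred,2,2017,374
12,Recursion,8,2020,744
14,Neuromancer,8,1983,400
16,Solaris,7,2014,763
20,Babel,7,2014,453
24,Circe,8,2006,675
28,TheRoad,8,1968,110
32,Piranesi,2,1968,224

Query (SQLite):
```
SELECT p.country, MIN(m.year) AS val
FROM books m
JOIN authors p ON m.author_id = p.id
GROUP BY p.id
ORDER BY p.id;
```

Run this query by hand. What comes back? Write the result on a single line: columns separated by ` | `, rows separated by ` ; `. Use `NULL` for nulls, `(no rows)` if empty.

Join each books row to its authors via author_id.
Group joined rows by authors.id; compute MIN(m.year) per group.
  2: ids {10, 32} → MIN(m.year)=1968
  7: ids {7, 8, 16, 20} → MIN(m.year)=1968
  8: ids {4, 12, 14, 24, 28} → MIN(m.year)=1964

Mexico | 1968 ; Egypt | 1968 ; USA | 1964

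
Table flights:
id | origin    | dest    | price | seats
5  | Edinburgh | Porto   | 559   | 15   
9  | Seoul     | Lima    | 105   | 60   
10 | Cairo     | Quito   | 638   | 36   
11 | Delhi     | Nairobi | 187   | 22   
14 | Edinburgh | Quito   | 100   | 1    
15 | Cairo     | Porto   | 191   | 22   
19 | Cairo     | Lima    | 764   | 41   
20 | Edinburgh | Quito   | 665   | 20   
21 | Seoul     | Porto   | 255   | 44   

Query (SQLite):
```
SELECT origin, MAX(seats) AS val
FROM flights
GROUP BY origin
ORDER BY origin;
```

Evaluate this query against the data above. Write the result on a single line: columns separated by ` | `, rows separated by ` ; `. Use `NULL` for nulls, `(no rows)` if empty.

Cairo | 41 ; Delhi | 22 ; Edinburgh | 20 ; Seoul | 60

Partition flights by origin; compute MAX(seats) within each group.
  Cairo: ids {10, 15, 19} → MAX(seats)=41
  Delhi: ids {11} → MAX(seats)=22
  Edinburgh: ids {5, 14, 20} → MAX(seats)=20
  Seoul: ids {9, 21} → MAX(seats)=60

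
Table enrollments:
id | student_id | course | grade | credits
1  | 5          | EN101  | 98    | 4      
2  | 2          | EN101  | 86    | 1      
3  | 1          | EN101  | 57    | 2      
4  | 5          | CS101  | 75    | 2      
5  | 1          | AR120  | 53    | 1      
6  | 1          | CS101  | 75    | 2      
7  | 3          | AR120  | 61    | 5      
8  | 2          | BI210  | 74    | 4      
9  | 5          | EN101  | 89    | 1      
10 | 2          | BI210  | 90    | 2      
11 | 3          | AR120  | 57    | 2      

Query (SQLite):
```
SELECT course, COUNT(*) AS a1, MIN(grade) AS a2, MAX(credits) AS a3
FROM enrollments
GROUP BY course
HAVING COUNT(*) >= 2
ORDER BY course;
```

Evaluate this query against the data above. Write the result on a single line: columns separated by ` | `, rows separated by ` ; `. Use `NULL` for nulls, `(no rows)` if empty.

Group enrollments by course.
Per group compute: COUNT(*), MIN(grade), MAX(credits).
HAVING: drop groups with fewer than 2 rows.
  AR120: ids {5, 7, 11} → COUNT(*)=3, MIN(grade)=53, MAX(credits)=5
  BI210: ids {8, 10} → COUNT(*)=2, MIN(grade)=74, MAX(credits)=4
  CS101: ids {4, 6} → COUNT(*)=2, MIN(grade)=75, MAX(credits)=2
  EN101: ids {1, 2, 3, 9} → COUNT(*)=4, MIN(grade)=57, MAX(credits)=4

AR120 | 3 | 53 | 5 ; BI210 | 2 | 74 | 4 ; CS101 | 2 | 75 | 2 ; EN101 | 4 | 57 | 4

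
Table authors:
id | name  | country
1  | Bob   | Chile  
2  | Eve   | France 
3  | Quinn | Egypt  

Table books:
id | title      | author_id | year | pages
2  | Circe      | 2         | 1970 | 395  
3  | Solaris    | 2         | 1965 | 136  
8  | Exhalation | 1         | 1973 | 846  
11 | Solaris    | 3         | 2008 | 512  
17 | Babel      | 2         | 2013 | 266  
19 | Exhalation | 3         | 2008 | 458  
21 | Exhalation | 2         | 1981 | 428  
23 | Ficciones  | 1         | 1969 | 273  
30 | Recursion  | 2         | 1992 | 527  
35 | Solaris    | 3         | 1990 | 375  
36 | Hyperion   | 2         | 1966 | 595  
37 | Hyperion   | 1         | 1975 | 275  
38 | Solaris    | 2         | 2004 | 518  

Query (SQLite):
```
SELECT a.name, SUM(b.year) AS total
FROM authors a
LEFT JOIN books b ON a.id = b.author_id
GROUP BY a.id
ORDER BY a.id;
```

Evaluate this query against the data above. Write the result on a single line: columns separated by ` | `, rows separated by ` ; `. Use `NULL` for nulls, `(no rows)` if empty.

Bob | 5917 ; Eve | 13891 ; Quinn | 6006

LEFT JOIN keeps every authors row; unmatched ones get NULL for books columns.
Group by authors.id and compute SUM(b.year). SUM over an all-NULL group is NULL.
  1: ids {8, 23, 37} → SUM(b.year)=5917
  2: ids {2, 3, 17, 21, 30, 36, 38} → SUM(b.year)=13891
  3: ids {11, 19, 35} → SUM(b.year)=6006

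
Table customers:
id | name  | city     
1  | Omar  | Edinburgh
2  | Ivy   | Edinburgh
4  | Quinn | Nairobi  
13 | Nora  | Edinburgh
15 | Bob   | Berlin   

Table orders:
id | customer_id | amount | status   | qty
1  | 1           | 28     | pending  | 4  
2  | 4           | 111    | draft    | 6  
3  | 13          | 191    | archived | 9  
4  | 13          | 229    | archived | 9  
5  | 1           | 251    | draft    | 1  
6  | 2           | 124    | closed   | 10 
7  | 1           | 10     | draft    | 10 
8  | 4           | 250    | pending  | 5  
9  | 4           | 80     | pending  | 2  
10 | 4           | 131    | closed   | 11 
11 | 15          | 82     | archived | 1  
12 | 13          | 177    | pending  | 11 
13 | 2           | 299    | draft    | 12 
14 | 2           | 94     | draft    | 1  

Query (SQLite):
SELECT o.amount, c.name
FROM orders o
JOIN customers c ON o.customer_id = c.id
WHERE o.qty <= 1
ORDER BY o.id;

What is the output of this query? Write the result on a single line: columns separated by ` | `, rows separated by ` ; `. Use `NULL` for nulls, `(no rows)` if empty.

251 | Omar ; 82 | Bob ; 94 | Ivy

Each orders row matches the customers row where customer_id = customers.id.
Then keep rows with o.qty <= 1.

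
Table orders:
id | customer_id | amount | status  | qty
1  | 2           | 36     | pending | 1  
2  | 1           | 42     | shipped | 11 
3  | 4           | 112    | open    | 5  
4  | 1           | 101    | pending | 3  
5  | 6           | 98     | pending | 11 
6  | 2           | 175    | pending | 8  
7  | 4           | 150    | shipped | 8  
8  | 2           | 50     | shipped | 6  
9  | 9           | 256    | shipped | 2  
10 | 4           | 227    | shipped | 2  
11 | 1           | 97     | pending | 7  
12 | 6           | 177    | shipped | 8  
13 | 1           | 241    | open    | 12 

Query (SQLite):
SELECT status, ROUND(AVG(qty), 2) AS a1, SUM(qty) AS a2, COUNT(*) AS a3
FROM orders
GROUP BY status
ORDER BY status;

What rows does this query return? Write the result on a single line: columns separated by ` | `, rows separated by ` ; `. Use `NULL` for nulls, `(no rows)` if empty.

Group orders by status.
Per group compute: ROUND(AVG(qty), 2), SUM(qty), COUNT(*).
  open: ids {3, 13} → ROUND(AVG(qty), 2)=8.5, SUM(qty)=17, COUNT(*)=2
  pending: ids {1, 4, 5, 6, 11} → ROUND(AVG(qty), 2)=6, SUM(qty)=30, COUNT(*)=5
  shipped: ids {2, 7, 8, 9, 10, 12} → ROUND(AVG(qty), 2)=6.17, SUM(qty)=37, COUNT(*)=6

open | 8.5 | 17 | 2 ; pending | 6 | 30 | 5 ; shipped | 6.17 | 37 | 6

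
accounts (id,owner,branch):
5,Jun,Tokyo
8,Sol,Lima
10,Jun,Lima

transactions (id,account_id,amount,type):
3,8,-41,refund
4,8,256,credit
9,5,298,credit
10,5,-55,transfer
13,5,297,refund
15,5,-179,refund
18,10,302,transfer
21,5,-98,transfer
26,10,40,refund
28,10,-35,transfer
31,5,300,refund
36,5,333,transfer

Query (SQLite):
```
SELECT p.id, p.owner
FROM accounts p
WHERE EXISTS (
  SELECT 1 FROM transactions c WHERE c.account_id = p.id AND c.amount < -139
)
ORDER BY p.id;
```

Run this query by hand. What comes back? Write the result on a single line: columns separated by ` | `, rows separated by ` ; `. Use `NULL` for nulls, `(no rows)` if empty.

5 | Jun

For each accounts row, check whether any transactions with matching account_id has amount < -139.
Keep rows where that is true.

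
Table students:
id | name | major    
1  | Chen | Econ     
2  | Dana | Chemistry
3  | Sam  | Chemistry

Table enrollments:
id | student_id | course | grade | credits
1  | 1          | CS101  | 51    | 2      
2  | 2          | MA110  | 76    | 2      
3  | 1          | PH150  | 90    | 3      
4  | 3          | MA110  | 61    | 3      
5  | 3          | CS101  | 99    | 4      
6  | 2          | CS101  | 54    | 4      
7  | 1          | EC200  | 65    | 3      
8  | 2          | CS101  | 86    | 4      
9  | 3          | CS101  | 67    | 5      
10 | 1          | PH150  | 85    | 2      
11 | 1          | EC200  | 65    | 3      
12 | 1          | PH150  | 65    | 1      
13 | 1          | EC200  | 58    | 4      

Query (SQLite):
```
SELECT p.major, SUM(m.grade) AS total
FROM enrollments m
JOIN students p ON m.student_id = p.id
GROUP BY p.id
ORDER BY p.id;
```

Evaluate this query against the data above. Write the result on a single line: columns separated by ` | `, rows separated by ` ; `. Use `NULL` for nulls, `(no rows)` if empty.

Econ | 479 ; Chemistry | 216 ; Chemistry | 227

Join each enrollments row to its students via student_id.
Group joined rows by students.id; compute SUM(m.grade) per group.
  1: ids {1, 3, 7, 10, 11, 12, 13} → SUM(m.grade)=479
  2: ids {2, 6, 8} → SUM(m.grade)=216
  3: ids {4, 5, 9} → SUM(m.grade)=227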